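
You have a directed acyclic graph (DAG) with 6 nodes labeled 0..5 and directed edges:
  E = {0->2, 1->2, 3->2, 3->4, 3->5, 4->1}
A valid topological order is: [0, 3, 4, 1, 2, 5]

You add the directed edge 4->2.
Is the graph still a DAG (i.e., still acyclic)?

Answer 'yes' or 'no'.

Answer: yes

Derivation:
Given toposort: [0, 3, 4, 1, 2, 5]
Position of 4: index 2; position of 2: index 4
New edge 4->2: forward
Forward edge: respects the existing order. Still a DAG, same toposort still valid.
Still a DAG? yes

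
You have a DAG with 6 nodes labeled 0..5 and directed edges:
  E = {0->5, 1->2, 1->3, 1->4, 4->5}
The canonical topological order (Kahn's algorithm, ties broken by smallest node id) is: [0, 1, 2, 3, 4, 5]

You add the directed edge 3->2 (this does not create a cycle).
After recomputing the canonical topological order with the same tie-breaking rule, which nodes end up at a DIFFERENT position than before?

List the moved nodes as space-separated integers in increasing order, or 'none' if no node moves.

Old toposort: [0, 1, 2, 3, 4, 5]
Added edge 3->2
Recompute Kahn (smallest-id tiebreak):
  initial in-degrees: [0, 0, 2, 1, 1, 2]
  ready (indeg=0): [0, 1]
  pop 0: indeg[5]->1 | ready=[1] | order so far=[0]
  pop 1: indeg[2]->1; indeg[3]->0; indeg[4]->0 | ready=[3, 4] | order so far=[0, 1]
  pop 3: indeg[2]->0 | ready=[2, 4] | order so far=[0, 1, 3]
  pop 2: no out-edges | ready=[4] | order so far=[0, 1, 3, 2]
  pop 4: indeg[5]->0 | ready=[5] | order so far=[0, 1, 3, 2, 4]
  pop 5: no out-edges | ready=[] | order so far=[0, 1, 3, 2, 4, 5]
New canonical toposort: [0, 1, 3, 2, 4, 5]
Compare positions:
  Node 0: index 0 -> 0 (same)
  Node 1: index 1 -> 1 (same)
  Node 2: index 2 -> 3 (moved)
  Node 3: index 3 -> 2 (moved)
  Node 4: index 4 -> 4 (same)
  Node 5: index 5 -> 5 (same)
Nodes that changed position: 2 3

Answer: 2 3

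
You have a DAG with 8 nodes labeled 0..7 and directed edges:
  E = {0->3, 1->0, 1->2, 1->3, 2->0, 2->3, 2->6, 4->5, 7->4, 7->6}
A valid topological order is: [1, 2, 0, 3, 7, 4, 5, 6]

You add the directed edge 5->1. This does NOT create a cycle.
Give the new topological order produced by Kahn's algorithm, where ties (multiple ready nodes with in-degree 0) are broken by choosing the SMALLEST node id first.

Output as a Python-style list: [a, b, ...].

Answer: [7, 4, 5, 1, 2, 0, 3, 6]

Derivation:
Old toposort: [1, 2, 0, 3, 7, 4, 5, 6]
Added edge: 5->1
Position of 5 (6) > position of 1 (0). Must reorder: 5 must now come before 1.
Run Kahn's algorithm (break ties by smallest node id):
  initial in-degrees: [2, 1, 1, 3, 1, 1, 2, 0]
  ready (indeg=0): [7]
  pop 7: indeg[4]->0; indeg[6]->1 | ready=[4] | order so far=[7]
  pop 4: indeg[5]->0 | ready=[5] | order so far=[7, 4]
  pop 5: indeg[1]->0 | ready=[1] | order so far=[7, 4, 5]
  pop 1: indeg[0]->1; indeg[2]->0; indeg[3]->2 | ready=[2] | order so far=[7, 4, 5, 1]
  pop 2: indeg[0]->0; indeg[3]->1; indeg[6]->0 | ready=[0, 6] | order so far=[7, 4, 5, 1, 2]
  pop 0: indeg[3]->0 | ready=[3, 6] | order so far=[7, 4, 5, 1, 2, 0]
  pop 3: no out-edges | ready=[6] | order so far=[7, 4, 5, 1, 2, 0, 3]
  pop 6: no out-edges | ready=[] | order so far=[7, 4, 5, 1, 2, 0, 3, 6]
  Result: [7, 4, 5, 1, 2, 0, 3, 6]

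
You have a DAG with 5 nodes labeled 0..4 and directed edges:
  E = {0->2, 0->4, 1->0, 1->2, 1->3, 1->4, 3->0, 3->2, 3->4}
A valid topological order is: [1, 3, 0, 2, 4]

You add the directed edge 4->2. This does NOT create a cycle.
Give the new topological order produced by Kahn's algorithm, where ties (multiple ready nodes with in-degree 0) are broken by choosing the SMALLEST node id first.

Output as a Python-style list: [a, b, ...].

Answer: [1, 3, 0, 4, 2]

Derivation:
Old toposort: [1, 3, 0, 2, 4]
Added edge: 4->2
Position of 4 (4) > position of 2 (3). Must reorder: 4 must now come before 2.
Run Kahn's algorithm (break ties by smallest node id):
  initial in-degrees: [2, 0, 4, 1, 3]
  ready (indeg=0): [1]
  pop 1: indeg[0]->1; indeg[2]->3; indeg[3]->0; indeg[4]->2 | ready=[3] | order so far=[1]
  pop 3: indeg[0]->0; indeg[2]->2; indeg[4]->1 | ready=[0] | order so far=[1, 3]
  pop 0: indeg[2]->1; indeg[4]->0 | ready=[4] | order so far=[1, 3, 0]
  pop 4: indeg[2]->0 | ready=[2] | order so far=[1, 3, 0, 4]
  pop 2: no out-edges | ready=[] | order so far=[1, 3, 0, 4, 2]
  Result: [1, 3, 0, 4, 2]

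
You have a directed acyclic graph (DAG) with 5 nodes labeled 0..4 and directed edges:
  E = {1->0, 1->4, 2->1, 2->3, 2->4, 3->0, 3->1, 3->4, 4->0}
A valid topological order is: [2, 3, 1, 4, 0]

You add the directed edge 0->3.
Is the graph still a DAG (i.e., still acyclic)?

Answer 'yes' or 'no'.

Given toposort: [2, 3, 1, 4, 0]
Position of 0: index 4; position of 3: index 1
New edge 0->3: backward (u after v in old order)
Backward edge: old toposort is now invalid. Check if this creates a cycle.
Does 3 already reach 0? Reachable from 3: [0, 1, 3, 4]. YES -> cycle!
Still a DAG? no

Answer: no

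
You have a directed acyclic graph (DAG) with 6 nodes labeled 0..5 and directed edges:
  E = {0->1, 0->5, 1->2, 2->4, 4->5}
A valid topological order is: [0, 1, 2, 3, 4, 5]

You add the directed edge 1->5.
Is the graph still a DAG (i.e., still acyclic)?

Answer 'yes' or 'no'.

Answer: yes

Derivation:
Given toposort: [0, 1, 2, 3, 4, 5]
Position of 1: index 1; position of 5: index 5
New edge 1->5: forward
Forward edge: respects the existing order. Still a DAG, same toposort still valid.
Still a DAG? yes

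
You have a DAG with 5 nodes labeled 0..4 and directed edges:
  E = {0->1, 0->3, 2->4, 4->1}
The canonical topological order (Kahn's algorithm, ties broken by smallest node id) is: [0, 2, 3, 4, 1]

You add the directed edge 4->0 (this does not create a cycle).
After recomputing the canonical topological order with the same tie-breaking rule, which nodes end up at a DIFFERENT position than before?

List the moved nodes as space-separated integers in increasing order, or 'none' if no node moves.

Old toposort: [0, 2, 3, 4, 1]
Added edge 4->0
Recompute Kahn (smallest-id tiebreak):
  initial in-degrees: [1, 2, 0, 1, 1]
  ready (indeg=0): [2]
  pop 2: indeg[4]->0 | ready=[4] | order so far=[2]
  pop 4: indeg[0]->0; indeg[1]->1 | ready=[0] | order so far=[2, 4]
  pop 0: indeg[1]->0; indeg[3]->0 | ready=[1, 3] | order so far=[2, 4, 0]
  pop 1: no out-edges | ready=[3] | order so far=[2, 4, 0, 1]
  pop 3: no out-edges | ready=[] | order so far=[2, 4, 0, 1, 3]
New canonical toposort: [2, 4, 0, 1, 3]
Compare positions:
  Node 0: index 0 -> 2 (moved)
  Node 1: index 4 -> 3 (moved)
  Node 2: index 1 -> 0 (moved)
  Node 3: index 2 -> 4 (moved)
  Node 4: index 3 -> 1 (moved)
Nodes that changed position: 0 1 2 3 4

Answer: 0 1 2 3 4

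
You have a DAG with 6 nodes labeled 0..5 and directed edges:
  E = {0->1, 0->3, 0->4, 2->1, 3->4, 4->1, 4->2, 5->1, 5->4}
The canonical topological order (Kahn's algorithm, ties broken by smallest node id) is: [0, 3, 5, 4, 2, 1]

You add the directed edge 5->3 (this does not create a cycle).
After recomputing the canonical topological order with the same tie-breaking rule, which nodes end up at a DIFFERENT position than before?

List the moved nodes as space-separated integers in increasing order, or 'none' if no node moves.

Answer: 3 5

Derivation:
Old toposort: [0, 3, 5, 4, 2, 1]
Added edge 5->3
Recompute Kahn (smallest-id tiebreak):
  initial in-degrees: [0, 4, 1, 2, 3, 0]
  ready (indeg=0): [0, 5]
  pop 0: indeg[1]->3; indeg[3]->1; indeg[4]->2 | ready=[5] | order so far=[0]
  pop 5: indeg[1]->2; indeg[3]->0; indeg[4]->1 | ready=[3] | order so far=[0, 5]
  pop 3: indeg[4]->0 | ready=[4] | order so far=[0, 5, 3]
  pop 4: indeg[1]->1; indeg[2]->0 | ready=[2] | order so far=[0, 5, 3, 4]
  pop 2: indeg[1]->0 | ready=[1] | order so far=[0, 5, 3, 4, 2]
  pop 1: no out-edges | ready=[] | order so far=[0, 5, 3, 4, 2, 1]
New canonical toposort: [0, 5, 3, 4, 2, 1]
Compare positions:
  Node 0: index 0 -> 0 (same)
  Node 1: index 5 -> 5 (same)
  Node 2: index 4 -> 4 (same)
  Node 3: index 1 -> 2 (moved)
  Node 4: index 3 -> 3 (same)
  Node 5: index 2 -> 1 (moved)
Nodes that changed position: 3 5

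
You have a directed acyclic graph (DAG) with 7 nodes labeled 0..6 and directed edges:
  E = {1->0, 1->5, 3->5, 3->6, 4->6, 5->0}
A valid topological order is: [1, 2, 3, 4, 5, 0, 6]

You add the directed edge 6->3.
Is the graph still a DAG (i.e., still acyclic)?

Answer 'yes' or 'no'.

Given toposort: [1, 2, 3, 4, 5, 0, 6]
Position of 6: index 6; position of 3: index 2
New edge 6->3: backward (u after v in old order)
Backward edge: old toposort is now invalid. Check if this creates a cycle.
Does 3 already reach 6? Reachable from 3: [0, 3, 5, 6]. YES -> cycle!
Still a DAG? no

Answer: no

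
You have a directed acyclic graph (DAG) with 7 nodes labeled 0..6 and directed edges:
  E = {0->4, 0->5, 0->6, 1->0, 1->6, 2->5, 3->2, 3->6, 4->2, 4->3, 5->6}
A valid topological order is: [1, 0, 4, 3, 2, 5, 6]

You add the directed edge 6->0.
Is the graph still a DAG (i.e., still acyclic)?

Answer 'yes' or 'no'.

Given toposort: [1, 0, 4, 3, 2, 5, 6]
Position of 6: index 6; position of 0: index 1
New edge 6->0: backward (u after v in old order)
Backward edge: old toposort is now invalid. Check if this creates a cycle.
Does 0 already reach 6? Reachable from 0: [0, 2, 3, 4, 5, 6]. YES -> cycle!
Still a DAG? no

Answer: no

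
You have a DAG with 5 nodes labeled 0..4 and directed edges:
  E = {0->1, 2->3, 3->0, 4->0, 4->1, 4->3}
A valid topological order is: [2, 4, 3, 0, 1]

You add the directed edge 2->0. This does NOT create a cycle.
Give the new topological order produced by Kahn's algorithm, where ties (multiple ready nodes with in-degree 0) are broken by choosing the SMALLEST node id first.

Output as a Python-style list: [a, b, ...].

Old toposort: [2, 4, 3, 0, 1]
Added edge: 2->0
Position of 2 (0) < position of 0 (3). Old order still valid.
Run Kahn's algorithm (break ties by smallest node id):
  initial in-degrees: [3, 2, 0, 2, 0]
  ready (indeg=0): [2, 4]
  pop 2: indeg[0]->2; indeg[3]->1 | ready=[4] | order so far=[2]
  pop 4: indeg[0]->1; indeg[1]->1; indeg[3]->0 | ready=[3] | order so far=[2, 4]
  pop 3: indeg[0]->0 | ready=[0] | order so far=[2, 4, 3]
  pop 0: indeg[1]->0 | ready=[1] | order so far=[2, 4, 3, 0]
  pop 1: no out-edges | ready=[] | order so far=[2, 4, 3, 0, 1]
  Result: [2, 4, 3, 0, 1]

Answer: [2, 4, 3, 0, 1]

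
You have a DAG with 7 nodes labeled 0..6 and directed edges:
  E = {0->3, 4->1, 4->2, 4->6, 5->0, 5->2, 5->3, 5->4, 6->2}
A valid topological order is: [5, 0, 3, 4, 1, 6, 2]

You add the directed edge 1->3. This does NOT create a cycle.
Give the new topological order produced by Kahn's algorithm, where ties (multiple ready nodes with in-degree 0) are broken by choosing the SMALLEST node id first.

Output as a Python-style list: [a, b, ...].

Old toposort: [5, 0, 3, 4, 1, 6, 2]
Added edge: 1->3
Position of 1 (4) > position of 3 (2). Must reorder: 1 must now come before 3.
Run Kahn's algorithm (break ties by smallest node id):
  initial in-degrees: [1, 1, 3, 3, 1, 0, 1]
  ready (indeg=0): [5]
  pop 5: indeg[0]->0; indeg[2]->2; indeg[3]->2; indeg[4]->0 | ready=[0, 4] | order so far=[5]
  pop 0: indeg[3]->1 | ready=[4] | order so far=[5, 0]
  pop 4: indeg[1]->0; indeg[2]->1; indeg[6]->0 | ready=[1, 6] | order so far=[5, 0, 4]
  pop 1: indeg[3]->0 | ready=[3, 6] | order so far=[5, 0, 4, 1]
  pop 3: no out-edges | ready=[6] | order so far=[5, 0, 4, 1, 3]
  pop 6: indeg[2]->0 | ready=[2] | order so far=[5, 0, 4, 1, 3, 6]
  pop 2: no out-edges | ready=[] | order so far=[5, 0, 4, 1, 3, 6, 2]
  Result: [5, 0, 4, 1, 3, 6, 2]

Answer: [5, 0, 4, 1, 3, 6, 2]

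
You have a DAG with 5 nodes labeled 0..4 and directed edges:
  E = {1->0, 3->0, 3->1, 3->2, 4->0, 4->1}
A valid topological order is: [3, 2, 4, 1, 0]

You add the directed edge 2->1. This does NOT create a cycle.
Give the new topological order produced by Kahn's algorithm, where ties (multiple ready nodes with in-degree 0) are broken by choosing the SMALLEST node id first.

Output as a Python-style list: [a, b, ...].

Old toposort: [3, 2, 4, 1, 0]
Added edge: 2->1
Position of 2 (1) < position of 1 (3). Old order still valid.
Run Kahn's algorithm (break ties by smallest node id):
  initial in-degrees: [3, 3, 1, 0, 0]
  ready (indeg=0): [3, 4]
  pop 3: indeg[0]->2; indeg[1]->2; indeg[2]->0 | ready=[2, 4] | order so far=[3]
  pop 2: indeg[1]->1 | ready=[4] | order so far=[3, 2]
  pop 4: indeg[0]->1; indeg[1]->0 | ready=[1] | order so far=[3, 2, 4]
  pop 1: indeg[0]->0 | ready=[0] | order so far=[3, 2, 4, 1]
  pop 0: no out-edges | ready=[] | order so far=[3, 2, 4, 1, 0]
  Result: [3, 2, 4, 1, 0]

Answer: [3, 2, 4, 1, 0]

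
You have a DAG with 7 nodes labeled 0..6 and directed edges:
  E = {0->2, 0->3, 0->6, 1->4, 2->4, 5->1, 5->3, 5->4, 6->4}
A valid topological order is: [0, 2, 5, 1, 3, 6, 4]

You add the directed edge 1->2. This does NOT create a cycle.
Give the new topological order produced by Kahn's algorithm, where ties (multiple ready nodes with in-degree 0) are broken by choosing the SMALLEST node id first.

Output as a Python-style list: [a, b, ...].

Old toposort: [0, 2, 5, 1, 3, 6, 4]
Added edge: 1->2
Position of 1 (3) > position of 2 (1). Must reorder: 1 must now come before 2.
Run Kahn's algorithm (break ties by smallest node id):
  initial in-degrees: [0, 1, 2, 2, 4, 0, 1]
  ready (indeg=0): [0, 5]
  pop 0: indeg[2]->1; indeg[3]->1; indeg[6]->0 | ready=[5, 6] | order so far=[0]
  pop 5: indeg[1]->0; indeg[3]->0; indeg[4]->3 | ready=[1, 3, 6] | order so far=[0, 5]
  pop 1: indeg[2]->0; indeg[4]->2 | ready=[2, 3, 6] | order so far=[0, 5, 1]
  pop 2: indeg[4]->1 | ready=[3, 6] | order so far=[0, 5, 1, 2]
  pop 3: no out-edges | ready=[6] | order so far=[0, 5, 1, 2, 3]
  pop 6: indeg[4]->0 | ready=[4] | order so far=[0, 5, 1, 2, 3, 6]
  pop 4: no out-edges | ready=[] | order so far=[0, 5, 1, 2, 3, 6, 4]
  Result: [0, 5, 1, 2, 3, 6, 4]

Answer: [0, 5, 1, 2, 3, 6, 4]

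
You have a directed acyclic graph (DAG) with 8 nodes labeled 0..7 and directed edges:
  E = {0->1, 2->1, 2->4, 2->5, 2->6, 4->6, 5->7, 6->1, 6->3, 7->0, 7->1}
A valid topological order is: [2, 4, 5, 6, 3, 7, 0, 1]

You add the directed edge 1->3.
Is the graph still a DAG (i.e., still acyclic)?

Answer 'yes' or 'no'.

Answer: yes

Derivation:
Given toposort: [2, 4, 5, 6, 3, 7, 0, 1]
Position of 1: index 7; position of 3: index 4
New edge 1->3: backward (u after v in old order)
Backward edge: old toposort is now invalid. Check if this creates a cycle.
Does 3 already reach 1? Reachable from 3: [3]. NO -> still a DAG (reorder needed).
Still a DAG? yes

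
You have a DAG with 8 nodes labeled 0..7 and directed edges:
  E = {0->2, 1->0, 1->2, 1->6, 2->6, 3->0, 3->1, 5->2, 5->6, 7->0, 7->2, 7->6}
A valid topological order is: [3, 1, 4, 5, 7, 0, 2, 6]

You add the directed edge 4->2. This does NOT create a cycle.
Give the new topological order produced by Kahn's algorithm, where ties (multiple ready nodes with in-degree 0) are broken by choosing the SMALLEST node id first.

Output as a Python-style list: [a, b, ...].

Answer: [3, 1, 4, 5, 7, 0, 2, 6]

Derivation:
Old toposort: [3, 1, 4, 5, 7, 0, 2, 6]
Added edge: 4->2
Position of 4 (2) < position of 2 (6). Old order still valid.
Run Kahn's algorithm (break ties by smallest node id):
  initial in-degrees: [3, 1, 5, 0, 0, 0, 4, 0]
  ready (indeg=0): [3, 4, 5, 7]
  pop 3: indeg[0]->2; indeg[1]->0 | ready=[1, 4, 5, 7] | order so far=[3]
  pop 1: indeg[0]->1; indeg[2]->4; indeg[6]->3 | ready=[4, 5, 7] | order so far=[3, 1]
  pop 4: indeg[2]->3 | ready=[5, 7] | order so far=[3, 1, 4]
  pop 5: indeg[2]->2; indeg[6]->2 | ready=[7] | order so far=[3, 1, 4, 5]
  pop 7: indeg[0]->0; indeg[2]->1; indeg[6]->1 | ready=[0] | order so far=[3, 1, 4, 5, 7]
  pop 0: indeg[2]->0 | ready=[2] | order so far=[3, 1, 4, 5, 7, 0]
  pop 2: indeg[6]->0 | ready=[6] | order so far=[3, 1, 4, 5, 7, 0, 2]
  pop 6: no out-edges | ready=[] | order so far=[3, 1, 4, 5, 7, 0, 2, 6]
  Result: [3, 1, 4, 5, 7, 0, 2, 6]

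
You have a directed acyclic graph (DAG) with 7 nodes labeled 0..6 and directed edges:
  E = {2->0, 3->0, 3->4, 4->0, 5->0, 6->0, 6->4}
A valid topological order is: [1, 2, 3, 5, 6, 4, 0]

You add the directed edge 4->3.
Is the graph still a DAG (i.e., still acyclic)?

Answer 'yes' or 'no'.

Answer: no

Derivation:
Given toposort: [1, 2, 3, 5, 6, 4, 0]
Position of 4: index 5; position of 3: index 2
New edge 4->3: backward (u after v in old order)
Backward edge: old toposort is now invalid. Check if this creates a cycle.
Does 3 already reach 4? Reachable from 3: [0, 3, 4]. YES -> cycle!
Still a DAG? no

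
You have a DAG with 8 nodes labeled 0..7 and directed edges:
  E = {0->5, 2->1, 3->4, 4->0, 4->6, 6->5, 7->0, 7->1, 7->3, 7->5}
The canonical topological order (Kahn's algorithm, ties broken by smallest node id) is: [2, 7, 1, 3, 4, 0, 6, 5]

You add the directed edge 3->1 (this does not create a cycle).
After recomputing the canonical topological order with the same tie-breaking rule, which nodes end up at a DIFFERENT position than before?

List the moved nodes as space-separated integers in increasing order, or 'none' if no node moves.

Answer: 1 3

Derivation:
Old toposort: [2, 7, 1, 3, 4, 0, 6, 5]
Added edge 3->1
Recompute Kahn (smallest-id tiebreak):
  initial in-degrees: [2, 3, 0, 1, 1, 3, 1, 0]
  ready (indeg=0): [2, 7]
  pop 2: indeg[1]->2 | ready=[7] | order so far=[2]
  pop 7: indeg[0]->1; indeg[1]->1; indeg[3]->0; indeg[5]->2 | ready=[3] | order so far=[2, 7]
  pop 3: indeg[1]->0; indeg[4]->0 | ready=[1, 4] | order so far=[2, 7, 3]
  pop 1: no out-edges | ready=[4] | order so far=[2, 7, 3, 1]
  pop 4: indeg[0]->0; indeg[6]->0 | ready=[0, 6] | order so far=[2, 7, 3, 1, 4]
  pop 0: indeg[5]->1 | ready=[6] | order so far=[2, 7, 3, 1, 4, 0]
  pop 6: indeg[5]->0 | ready=[5] | order so far=[2, 7, 3, 1, 4, 0, 6]
  pop 5: no out-edges | ready=[] | order so far=[2, 7, 3, 1, 4, 0, 6, 5]
New canonical toposort: [2, 7, 3, 1, 4, 0, 6, 5]
Compare positions:
  Node 0: index 5 -> 5 (same)
  Node 1: index 2 -> 3 (moved)
  Node 2: index 0 -> 0 (same)
  Node 3: index 3 -> 2 (moved)
  Node 4: index 4 -> 4 (same)
  Node 5: index 7 -> 7 (same)
  Node 6: index 6 -> 6 (same)
  Node 7: index 1 -> 1 (same)
Nodes that changed position: 1 3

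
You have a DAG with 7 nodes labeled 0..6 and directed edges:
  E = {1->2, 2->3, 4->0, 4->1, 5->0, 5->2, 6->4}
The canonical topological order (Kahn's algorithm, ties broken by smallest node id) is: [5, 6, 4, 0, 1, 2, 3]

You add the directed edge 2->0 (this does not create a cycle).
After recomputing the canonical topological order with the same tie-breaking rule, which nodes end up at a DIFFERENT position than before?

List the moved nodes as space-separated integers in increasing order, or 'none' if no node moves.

Old toposort: [5, 6, 4, 0, 1, 2, 3]
Added edge 2->0
Recompute Kahn (smallest-id tiebreak):
  initial in-degrees: [3, 1, 2, 1, 1, 0, 0]
  ready (indeg=0): [5, 6]
  pop 5: indeg[0]->2; indeg[2]->1 | ready=[6] | order so far=[5]
  pop 6: indeg[4]->0 | ready=[4] | order so far=[5, 6]
  pop 4: indeg[0]->1; indeg[1]->0 | ready=[1] | order so far=[5, 6, 4]
  pop 1: indeg[2]->0 | ready=[2] | order so far=[5, 6, 4, 1]
  pop 2: indeg[0]->0; indeg[3]->0 | ready=[0, 3] | order so far=[5, 6, 4, 1, 2]
  pop 0: no out-edges | ready=[3] | order so far=[5, 6, 4, 1, 2, 0]
  pop 3: no out-edges | ready=[] | order so far=[5, 6, 4, 1, 2, 0, 3]
New canonical toposort: [5, 6, 4, 1, 2, 0, 3]
Compare positions:
  Node 0: index 3 -> 5 (moved)
  Node 1: index 4 -> 3 (moved)
  Node 2: index 5 -> 4 (moved)
  Node 3: index 6 -> 6 (same)
  Node 4: index 2 -> 2 (same)
  Node 5: index 0 -> 0 (same)
  Node 6: index 1 -> 1 (same)
Nodes that changed position: 0 1 2

Answer: 0 1 2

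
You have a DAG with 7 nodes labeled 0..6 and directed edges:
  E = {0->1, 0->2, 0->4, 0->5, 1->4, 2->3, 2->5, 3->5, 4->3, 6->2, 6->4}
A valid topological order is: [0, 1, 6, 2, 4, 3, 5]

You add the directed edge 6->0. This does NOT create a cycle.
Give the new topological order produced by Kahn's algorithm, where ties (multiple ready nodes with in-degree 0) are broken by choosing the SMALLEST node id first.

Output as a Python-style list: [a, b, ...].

Old toposort: [0, 1, 6, 2, 4, 3, 5]
Added edge: 6->0
Position of 6 (2) > position of 0 (0). Must reorder: 6 must now come before 0.
Run Kahn's algorithm (break ties by smallest node id):
  initial in-degrees: [1, 1, 2, 2, 3, 3, 0]
  ready (indeg=0): [6]
  pop 6: indeg[0]->0; indeg[2]->1; indeg[4]->2 | ready=[0] | order so far=[6]
  pop 0: indeg[1]->0; indeg[2]->0; indeg[4]->1; indeg[5]->2 | ready=[1, 2] | order so far=[6, 0]
  pop 1: indeg[4]->0 | ready=[2, 4] | order so far=[6, 0, 1]
  pop 2: indeg[3]->1; indeg[5]->1 | ready=[4] | order so far=[6, 0, 1, 2]
  pop 4: indeg[3]->0 | ready=[3] | order so far=[6, 0, 1, 2, 4]
  pop 3: indeg[5]->0 | ready=[5] | order so far=[6, 0, 1, 2, 4, 3]
  pop 5: no out-edges | ready=[] | order so far=[6, 0, 1, 2, 4, 3, 5]
  Result: [6, 0, 1, 2, 4, 3, 5]

Answer: [6, 0, 1, 2, 4, 3, 5]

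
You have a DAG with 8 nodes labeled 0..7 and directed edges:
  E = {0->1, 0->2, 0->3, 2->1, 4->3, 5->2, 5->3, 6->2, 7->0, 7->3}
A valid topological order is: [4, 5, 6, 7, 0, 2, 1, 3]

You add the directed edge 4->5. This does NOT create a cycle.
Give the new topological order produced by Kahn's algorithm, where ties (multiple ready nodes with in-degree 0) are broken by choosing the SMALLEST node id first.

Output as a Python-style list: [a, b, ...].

Answer: [4, 5, 6, 7, 0, 2, 1, 3]

Derivation:
Old toposort: [4, 5, 6, 7, 0, 2, 1, 3]
Added edge: 4->5
Position of 4 (0) < position of 5 (1). Old order still valid.
Run Kahn's algorithm (break ties by smallest node id):
  initial in-degrees: [1, 2, 3, 4, 0, 1, 0, 0]
  ready (indeg=0): [4, 6, 7]
  pop 4: indeg[3]->3; indeg[5]->0 | ready=[5, 6, 7] | order so far=[4]
  pop 5: indeg[2]->2; indeg[3]->2 | ready=[6, 7] | order so far=[4, 5]
  pop 6: indeg[2]->1 | ready=[7] | order so far=[4, 5, 6]
  pop 7: indeg[0]->0; indeg[3]->1 | ready=[0] | order so far=[4, 5, 6, 7]
  pop 0: indeg[1]->1; indeg[2]->0; indeg[3]->0 | ready=[2, 3] | order so far=[4, 5, 6, 7, 0]
  pop 2: indeg[1]->0 | ready=[1, 3] | order so far=[4, 5, 6, 7, 0, 2]
  pop 1: no out-edges | ready=[3] | order so far=[4, 5, 6, 7, 0, 2, 1]
  pop 3: no out-edges | ready=[] | order so far=[4, 5, 6, 7, 0, 2, 1, 3]
  Result: [4, 5, 6, 7, 0, 2, 1, 3]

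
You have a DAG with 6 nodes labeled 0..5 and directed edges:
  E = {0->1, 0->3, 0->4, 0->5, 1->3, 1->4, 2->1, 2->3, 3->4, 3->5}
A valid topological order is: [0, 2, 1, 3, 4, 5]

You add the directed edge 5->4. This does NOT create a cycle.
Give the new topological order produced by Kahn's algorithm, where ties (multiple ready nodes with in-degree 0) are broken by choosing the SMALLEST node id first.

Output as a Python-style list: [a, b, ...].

Answer: [0, 2, 1, 3, 5, 4]

Derivation:
Old toposort: [0, 2, 1, 3, 4, 5]
Added edge: 5->4
Position of 5 (5) > position of 4 (4). Must reorder: 5 must now come before 4.
Run Kahn's algorithm (break ties by smallest node id):
  initial in-degrees: [0, 2, 0, 3, 4, 2]
  ready (indeg=0): [0, 2]
  pop 0: indeg[1]->1; indeg[3]->2; indeg[4]->3; indeg[5]->1 | ready=[2] | order so far=[0]
  pop 2: indeg[1]->0; indeg[3]->1 | ready=[1] | order so far=[0, 2]
  pop 1: indeg[3]->0; indeg[4]->2 | ready=[3] | order so far=[0, 2, 1]
  pop 3: indeg[4]->1; indeg[5]->0 | ready=[5] | order so far=[0, 2, 1, 3]
  pop 5: indeg[4]->0 | ready=[4] | order so far=[0, 2, 1, 3, 5]
  pop 4: no out-edges | ready=[] | order so far=[0, 2, 1, 3, 5, 4]
  Result: [0, 2, 1, 3, 5, 4]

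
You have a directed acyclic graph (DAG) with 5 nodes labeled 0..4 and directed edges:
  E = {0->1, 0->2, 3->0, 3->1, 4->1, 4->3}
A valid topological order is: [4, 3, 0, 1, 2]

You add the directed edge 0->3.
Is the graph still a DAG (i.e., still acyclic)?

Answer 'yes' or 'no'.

Answer: no

Derivation:
Given toposort: [4, 3, 0, 1, 2]
Position of 0: index 2; position of 3: index 1
New edge 0->3: backward (u after v in old order)
Backward edge: old toposort is now invalid. Check if this creates a cycle.
Does 3 already reach 0? Reachable from 3: [0, 1, 2, 3]. YES -> cycle!
Still a DAG? no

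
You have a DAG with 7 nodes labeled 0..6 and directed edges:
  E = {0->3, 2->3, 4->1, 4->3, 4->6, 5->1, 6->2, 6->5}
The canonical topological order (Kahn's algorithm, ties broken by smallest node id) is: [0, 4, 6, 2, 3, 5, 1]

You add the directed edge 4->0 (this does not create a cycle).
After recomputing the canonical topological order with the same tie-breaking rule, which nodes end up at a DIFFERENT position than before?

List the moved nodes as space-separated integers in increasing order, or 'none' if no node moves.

Answer: 0 4

Derivation:
Old toposort: [0, 4, 6, 2, 3, 5, 1]
Added edge 4->0
Recompute Kahn (smallest-id tiebreak):
  initial in-degrees: [1, 2, 1, 3, 0, 1, 1]
  ready (indeg=0): [4]
  pop 4: indeg[0]->0; indeg[1]->1; indeg[3]->2; indeg[6]->0 | ready=[0, 6] | order so far=[4]
  pop 0: indeg[3]->1 | ready=[6] | order so far=[4, 0]
  pop 6: indeg[2]->0; indeg[5]->0 | ready=[2, 5] | order so far=[4, 0, 6]
  pop 2: indeg[3]->0 | ready=[3, 5] | order so far=[4, 0, 6, 2]
  pop 3: no out-edges | ready=[5] | order so far=[4, 0, 6, 2, 3]
  pop 5: indeg[1]->0 | ready=[1] | order so far=[4, 0, 6, 2, 3, 5]
  pop 1: no out-edges | ready=[] | order so far=[4, 0, 6, 2, 3, 5, 1]
New canonical toposort: [4, 0, 6, 2, 3, 5, 1]
Compare positions:
  Node 0: index 0 -> 1 (moved)
  Node 1: index 6 -> 6 (same)
  Node 2: index 3 -> 3 (same)
  Node 3: index 4 -> 4 (same)
  Node 4: index 1 -> 0 (moved)
  Node 5: index 5 -> 5 (same)
  Node 6: index 2 -> 2 (same)
Nodes that changed position: 0 4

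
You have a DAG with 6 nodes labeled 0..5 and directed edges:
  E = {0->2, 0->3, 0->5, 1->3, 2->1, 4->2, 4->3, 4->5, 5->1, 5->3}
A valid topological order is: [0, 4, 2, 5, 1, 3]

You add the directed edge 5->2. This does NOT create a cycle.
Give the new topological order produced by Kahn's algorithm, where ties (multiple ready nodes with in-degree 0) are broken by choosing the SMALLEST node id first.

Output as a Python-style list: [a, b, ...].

Answer: [0, 4, 5, 2, 1, 3]

Derivation:
Old toposort: [0, 4, 2, 5, 1, 3]
Added edge: 5->2
Position of 5 (3) > position of 2 (2). Must reorder: 5 must now come before 2.
Run Kahn's algorithm (break ties by smallest node id):
  initial in-degrees: [0, 2, 3, 4, 0, 2]
  ready (indeg=0): [0, 4]
  pop 0: indeg[2]->2; indeg[3]->3; indeg[5]->1 | ready=[4] | order so far=[0]
  pop 4: indeg[2]->1; indeg[3]->2; indeg[5]->0 | ready=[5] | order so far=[0, 4]
  pop 5: indeg[1]->1; indeg[2]->0; indeg[3]->1 | ready=[2] | order so far=[0, 4, 5]
  pop 2: indeg[1]->0 | ready=[1] | order so far=[0, 4, 5, 2]
  pop 1: indeg[3]->0 | ready=[3] | order so far=[0, 4, 5, 2, 1]
  pop 3: no out-edges | ready=[] | order so far=[0, 4, 5, 2, 1, 3]
  Result: [0, 4, 5, 2, 1, 3]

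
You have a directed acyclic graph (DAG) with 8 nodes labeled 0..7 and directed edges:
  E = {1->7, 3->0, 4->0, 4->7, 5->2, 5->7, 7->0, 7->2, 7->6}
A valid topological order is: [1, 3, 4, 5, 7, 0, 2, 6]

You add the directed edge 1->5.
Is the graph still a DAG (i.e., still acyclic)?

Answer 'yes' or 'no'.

Answer: yes

Derivation:
Given toposort: [1, 3, 4, 5, 7, 0, 2, 6]
Position of 1: index 0; position of 5: index 3
New edge 1->5: forward
Forward edge: respects the existing order. Still a DAG, same toposort still valid.
Still a DAG? yes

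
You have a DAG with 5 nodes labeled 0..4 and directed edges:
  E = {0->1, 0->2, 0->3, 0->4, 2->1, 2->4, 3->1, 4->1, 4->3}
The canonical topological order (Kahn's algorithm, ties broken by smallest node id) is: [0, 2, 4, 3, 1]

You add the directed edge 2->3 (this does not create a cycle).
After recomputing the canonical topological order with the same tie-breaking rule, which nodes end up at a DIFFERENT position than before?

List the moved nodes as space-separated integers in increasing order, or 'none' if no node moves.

Old toposort: [0, 2, 4, 3, 1]
Added edge 2->3
Recompute Kahn (smallest-id tiebreak):
  initial in-degrees: [0, 4, 1, 3, 2]
  ready (indeg=0): [0]
  pop 0: indeg[1]->3; indeg[2]->0; indeg[3]->2; indeg[4]->1 | ready=[2] | order so far=[0]
  pop 2: indeg[1]->2; indeg[3]->1; indeg[4]->0 | ready=[4] | order so far=[0, 2]
  pop 4: indeg[1]->1; indeg[3]->0 | ready=[3] | order so far=[0, 2, 4]
  pop 3: indeg[1]->0 | ready=[1] | order so far=[0, 2, 4, 3]
  pop 1: no out-edges | ready=[] | order so far=[0, 2, 4, 3, 1]
New canonical toposort: [0, 2, 4, 3, 1]
Compare positions:
  Node 0: index 0 -> 0 (same)
  Node 1: index 4 -> 4 (same)
  Node 2: index 1 -> 1 (same)
  Node 3: index 3 -> 3 (same)
  Node 4: index 2 -> 2 (same)
Nodes that changed position: none

Answer: none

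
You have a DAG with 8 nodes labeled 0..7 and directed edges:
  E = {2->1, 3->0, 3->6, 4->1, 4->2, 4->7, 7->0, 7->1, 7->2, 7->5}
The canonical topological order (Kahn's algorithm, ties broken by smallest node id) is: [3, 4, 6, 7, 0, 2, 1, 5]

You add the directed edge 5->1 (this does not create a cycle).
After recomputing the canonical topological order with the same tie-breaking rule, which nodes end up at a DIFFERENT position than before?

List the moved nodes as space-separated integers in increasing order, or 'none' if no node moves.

Answer: 1 5

Derivation:
Old toposort: [3, 4, 6, 7, 0, 2, 1, 5]
Added edge 5->1
Recompute Kahn (smallest-id tiebreak):
  initial in-degrees: [2, 4, 2, 0, 0, 1, 1, 1]
  ready (indeg=0): [3, 4]
  pop 3: indeg[0]->1; indeg[6]->0 | ready=[4, 6] | order so far=[3]
  pop 4: indeg[1]->3; indeg[2]->1; indeg[7]->0 | ready=[6, 7] | order so far=[3, 4]
  pop 6: no out-edges | ready=[7] | order so far=[3, 4, 6]
  pop 7: indeg[0]->0; indeg[1]->2; indeg[2]->0; indeg[5]->0 | ready=[0, 2, 5] | order so far=[3, 4, 6, 7]
  pop 0: no out-edges | ready=[2, 5] | order so far=[3, 4, 6, 7, 0]
  pop 2: indeg[1]->1 | ready=[5] | order so far=[3, 4, 6, 7, 0, 2]
  pop 5: indeg[1]->0 | ready=[1] | order so far=[3, 4, 6, 7, 0, 2, 5]
  pop 1: no out-edges | ready=[] | order so far=[3, 4, 6, 7, 0, 2, 5, 1]
New canonical toposort: [3, 4, 6, 7, 0, 2, 5, 1]
Compare positions:
  Node 0: index 4 -> 4 (same)
  Node 1: index 6 -> 7 (moved)
  Node 2: index 5 -> 5 (same)
  Node 3: index 0 -> 0 (same)
  Node 4: index 1 -> 1 (same)
  Node 5: index 7 -> 6 (moved)
  Node 6: index 2 -> 2 (same)
  Node 7: index 3 -> 3 (same)
Nodes that changed position: 1 5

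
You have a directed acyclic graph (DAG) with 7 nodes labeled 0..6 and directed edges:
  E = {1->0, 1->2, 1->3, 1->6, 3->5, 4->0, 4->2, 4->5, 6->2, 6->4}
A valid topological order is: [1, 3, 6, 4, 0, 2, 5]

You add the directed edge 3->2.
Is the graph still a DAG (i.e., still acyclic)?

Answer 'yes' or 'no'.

Answer: yes

Derivation:
Given toposort: [1, 3, 6, 4, 0, 2, 5]
Position of 3: index 1; position of 2: index 5
New edge 3->2: forward
Forward edge: respects the existing order. Still a DAG, same toposort still valid.
Still a DAG? yes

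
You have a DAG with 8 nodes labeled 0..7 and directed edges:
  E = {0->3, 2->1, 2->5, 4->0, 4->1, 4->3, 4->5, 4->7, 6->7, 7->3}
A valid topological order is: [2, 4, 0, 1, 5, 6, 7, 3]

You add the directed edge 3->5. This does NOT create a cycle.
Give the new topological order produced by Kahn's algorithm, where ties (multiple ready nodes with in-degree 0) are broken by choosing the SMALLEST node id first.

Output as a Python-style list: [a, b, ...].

Old toposort: [2, 4, 0, 1, 5, 6, 7, 3]
Added edge: 3->5
Position of 3 (7) > position of 5 (4). Must reorder: 3 must now come before 5.
Run Kahn's algorithm (break ties by smallest node id):
  initial in-degrees: [1, 2, 0, 3, 0, 3, 0, 2]
  ready (indeg=0): [2, 4, 6]
  pop 2: indeg[1]->1; indeg[5]->2 | ready=[4, 6] | order so far=[2]
  pop 4: indeg[0]->0; indeg[1]->0; indeg[3]->2; indeg[5]->1; indeg[7]->1 | ready=[0, 1, 6] | order so far=[2, 4]
  pop 0: indeg[3]->1 | ready=[1, 6] | order so far=[2, 4, 0]
  pop 1: no out-edges | ready=[6] | order so far=[2, 4, 0, 1]
  pop 6: indeg[7]->0 | ready=[7] | order so far=[2, 4, 0, 1, 6]
  pop 7: indeg[3]->0 | ready=[3] | order so far=[2, 4, 0, 1, 6, 7]
  pop 3: indeg[5]->0 | ready=[5] | order so far=[2, 4, 0, 1, 6, 7, 3]
  pop 5: no out-edges | ready=[] | order so far=[2, 4, 0, 1, 6, 7, 3, 5]
  Result: [2, 4, 0, 1, 6, 7, 3, 5]

Answer: [2, 4, 0, 1, 6, 7, 3, 5]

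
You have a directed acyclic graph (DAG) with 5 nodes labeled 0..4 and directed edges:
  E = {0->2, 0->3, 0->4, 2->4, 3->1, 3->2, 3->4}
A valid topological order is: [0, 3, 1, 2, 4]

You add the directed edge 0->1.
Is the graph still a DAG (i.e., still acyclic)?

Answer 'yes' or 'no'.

Given toposort: [0, 3, 1, 2, 4]
Position of 0: index 0; position of 1: index 2
New edge 0->1: forward
Forward edge: respects the existing order. Still a DAG, same toposort still valid.
Still a DAG? yes

Answer: yes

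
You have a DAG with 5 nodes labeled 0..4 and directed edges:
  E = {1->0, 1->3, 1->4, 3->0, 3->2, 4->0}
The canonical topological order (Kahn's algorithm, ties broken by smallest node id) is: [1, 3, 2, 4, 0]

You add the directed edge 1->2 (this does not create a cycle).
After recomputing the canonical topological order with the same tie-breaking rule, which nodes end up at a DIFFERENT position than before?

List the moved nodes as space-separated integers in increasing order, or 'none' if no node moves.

Answer: none

Derivation:
Old toposort: [1, 3, 2, 4, 0]
Added edge 1->2
Recompute Kahn (smallest-id tiebreak):
  initial in-degrees: [3, 0, 2, 1, 1]
  ready (indeg=0): [1]
  pop 1: indeg[0]->2; indeg[2]->1; indeg[3]->0; indeg[4]->0 | ready=[3, 4] | order so far=[1]
  pop 3: indeg[0]->1; indeg[2]->0 | ready=[2, 4] | order so far=[1, 3]
  pop 2: no out-edges | ready=[4] | order so far=[1, 3, 2]
  pop 4: indeg[0]->0 | ready=[0] | order so far=[1, 3, 2, 4]
  pop 0: no out-edges | ready=[] | order so far=[1, 3, 2, 4, 0]
New canonical toposort: [1, 3, 2, 4, 0]
Compare positions:
  Node 0: index 4 -> 4 (same)
  Node 1: index 0 -> 0 (same)
  Node 2: index 2 -> 2 (same)
  Node 3: index 1 -> 1 (same)
  Node 4: index 3 -> 3 (same)
Nodes that changed position: none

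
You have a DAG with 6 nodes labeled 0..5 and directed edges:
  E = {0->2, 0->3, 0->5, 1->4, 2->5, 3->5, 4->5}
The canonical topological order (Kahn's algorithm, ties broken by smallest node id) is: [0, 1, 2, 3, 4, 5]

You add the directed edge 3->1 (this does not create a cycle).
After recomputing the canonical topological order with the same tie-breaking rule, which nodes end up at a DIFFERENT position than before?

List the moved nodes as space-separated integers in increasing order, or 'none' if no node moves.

Answer: 1 2 3

Derivation:
Old toposort: [0, 1, 2, 3, 4, 5]
Added edge 3->1
Recompute Kahn (smallest-id tiebreak):
  initial in-degrees: [0, 1, 1, 1, 1, 4]
  ready (indeg=0): [0]
  pop 0: indeg[2]->0; indeg[3]->0; indeg[5]->3 | ready=[2, 3] | order so far=[0]
  pop 2: indeg[5]->2 | ready=[3] | order so far=[0, 2]
  pop 3: indeg[1]->0; indeg[5]->1 | ready=[1] | order so far=[0, 2, 3]
  pop 1: indeg[4]->0 | ready=[4] | order so far=[0, 2, 3, 1]
  pop 4: indeg[5]->0 | ready=[5] | order so far=[0, 2, 3, 1, 4]
  pop 5: no out-edges | ready=[] | order so far=[0, 2, 3, 1, 4, 5]
New canonical toposort: [0, 2, 3, 1, 4, 5]
Compare positions:
  Node 0: index 0 -> 0 (same)
  Node 1: index 1 -> 3 (moved)
  Node 2: index 2 -> 1 (moved)
  Node 3: index 3 -> 2 (moved)
  Node 4: index 4 -> 4 (same)
  Node 5: index 5 -> 5 (same)
Nodes that changed position: 1 2 3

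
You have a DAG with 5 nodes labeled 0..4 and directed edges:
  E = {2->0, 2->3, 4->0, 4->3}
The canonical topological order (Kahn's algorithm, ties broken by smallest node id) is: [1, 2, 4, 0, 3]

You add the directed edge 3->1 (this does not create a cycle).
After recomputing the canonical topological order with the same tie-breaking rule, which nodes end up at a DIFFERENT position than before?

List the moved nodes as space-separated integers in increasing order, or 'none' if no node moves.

Answer: 0 1 2 3 4

Derivation:
Old toposort: [1, 2, 4, 0, 3]
Added edge 3->1
Recompute Kahn (smallest-id tiebreak):
  initial in-degrees: [2, 1, 0, 2, 0]
  ready (indeg=0): [2, 4]
  pop 2: indeg[0]->1; indeg[3]->1 | ready=[4] | order so far=[2]
  pop 4: indeg[0]->0; indeg[3]->0 | ready=[0, 3] | order so far=[2, 4]
  pop 0: no out-edges | ready=[3] | order so far=[2, 4, 0]
  pop 3: indeg[1]->0 | ready=[1] | order so far=[2, 4, 0, 3]
  pop 1: no out-edges | ready=[] | order so far=[2, 4, 0, 3, 1]
New canonical toposort: [2, 4, 0, 3, 1]
Compare positions:
  Node 0: index 3 -> 2 (moved)
  Node 1: index 0 -> 4 (moved)
  Node 2: index 1 -> 0 (moved)
  Node 3: index 4 -> 3 (moved)
  Node 4: index 2 -> 1 (moved)
Nodes that changed position: 0 1 2 3 4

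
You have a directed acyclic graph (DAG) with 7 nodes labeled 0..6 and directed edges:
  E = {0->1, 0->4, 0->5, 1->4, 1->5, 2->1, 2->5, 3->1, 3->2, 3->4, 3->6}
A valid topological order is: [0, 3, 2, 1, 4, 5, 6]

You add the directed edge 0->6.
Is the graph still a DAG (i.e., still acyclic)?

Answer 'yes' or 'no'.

Given toposort: [0, 3, 2, 1, 4, 5, 6]
Position of 0: index 0; position of 6: index 6
New edge 0->6: forward
Forward edge: respects the existing order. Still a DAG, same toposort still valid.
Still a DAG? yes

Answer: yes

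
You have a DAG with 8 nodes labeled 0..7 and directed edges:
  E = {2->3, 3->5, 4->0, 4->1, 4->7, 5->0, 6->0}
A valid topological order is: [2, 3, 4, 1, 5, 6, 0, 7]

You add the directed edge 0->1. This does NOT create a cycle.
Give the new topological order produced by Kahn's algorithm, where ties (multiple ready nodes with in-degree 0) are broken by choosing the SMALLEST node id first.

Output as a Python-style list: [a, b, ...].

Answer: [2, 3, 4, 5, 6, 0, 1, 7]

Derivation:
Old toposort: [2, 3, 4, 1, 5, 6, 0, 7]
Added edge: 0->1
Position of 0 (6) > position of 1 (3). Must reorder: 0 must now come before 1.
Run Kahn's algorithm (break ties by smallest node id):
  initial in-degrees: [3, 2, 0, 1, 0, 1, 0, 1]
  ready (indeg=0): [2, 4, 6]
  pop 2: indeg[3]->0 | ready=[3, 4, 6] | order so far=[2]
  pop 3: indeg[5]->0 | ready=[4, 5, 6] | order so far=[2, 3]
  pop 4: indeg[0]->2; indeg[1]->1; indeg[7]->0 | ready=[5, 6, 7] | order so far=[2, 3, 4]
  pop 5: indeg[0]->1 | ready=[6, 7] | order so far=[2, 3, 4, 5]
  pop 6: indeg[0]->0 | ready=[0, 7] | order so far=[2, 3, 4, 5, 6]
  pop 0: indeg[1]->0 | ready=[1, 7] | order so far=[2, 3, 4, 5, 6, 0]
  pop 1: no out-edges | ready=[7] | order so far=[2, 3, 4, 5, 6, 0, 1]
  pop 7: no out-edges | ready=[] | order so far=[2, 3, 4, 5, 6, 0, 1, 7]
  Result: [2, 3, 4, 5, 6, 0, 1, 7]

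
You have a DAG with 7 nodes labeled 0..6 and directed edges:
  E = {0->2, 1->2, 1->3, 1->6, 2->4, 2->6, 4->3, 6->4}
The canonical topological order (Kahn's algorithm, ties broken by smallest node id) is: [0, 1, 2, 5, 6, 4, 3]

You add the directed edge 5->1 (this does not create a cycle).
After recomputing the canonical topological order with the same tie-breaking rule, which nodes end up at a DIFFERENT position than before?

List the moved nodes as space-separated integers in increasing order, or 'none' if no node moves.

Old toposort: [0, 1, 2, 5, 6, 4, 3]
Added edge 5->1
Recompute Kahn (smallest-id tiebreak):
  initial in-degrees: [0, 1, 2, 2, 2, 0, 2]
  ready (indeg=0): [0, 5]
  pop 0: indeg[2]->1 | ready=[5] | order so far=[0]
  pop 5: indeg[1]->0 | ready=[1] | order so far=[0, 5]
  pop 1: indeg[2]->0; indeg[3]->1; indeg[6]->1 | ready=[2] | order so far=[0, 5, 1]
  pop 2: indeg[4]->1; indeg[6]->0 | ready=[6] | order so far=[0, 5, 1, 2]
  pop 6: indeg[4]->0 | ready=[4] | order so far=[0, 5, 1, 2, 6]
  pop 4: indeg[3]->0 | ready=[3] | order so far=[0, 5, 1, 2, 6, 4]
  pop 3: no out-edges | ready=[] | order so far=[0, 5, 1, 2, 6, 4, 3]
New canonical toposort: [0, 5, 1, 2, 6, 4, 3]
Compare positions:
  Node 0: index 0 -> 0 (same)
  Node 1: index 1 -> 2 (moved)
  Node 2: index 2 -> 3 (moved)
  Node 3: index 6 -> 6 (same)
  Node 4: index 5 -> 5 (same)
  Node 5: index 3 -> 1 (moved)
  Node 6: index 4 -> 4 (same)
Nodes that changed position: 1 2 5

Answer: 1 2 5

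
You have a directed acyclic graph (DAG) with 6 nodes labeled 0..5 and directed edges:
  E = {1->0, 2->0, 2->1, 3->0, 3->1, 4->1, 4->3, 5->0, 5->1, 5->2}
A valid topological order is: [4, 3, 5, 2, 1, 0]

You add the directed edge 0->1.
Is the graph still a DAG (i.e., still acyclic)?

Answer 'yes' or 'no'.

Answer: no

Derivation:
Given toposort: [4, 3, 5, 2, 1, 0]
Position of 0: index 5; position of 1: index 4
New edge 0->1: backward (u after v in old order)
Backward edge: old toposort is now invalid. Check if this creates a cycle.
Does 1 already reach 0? Reachable from 1: [0, 1]. YES -> cycle!
Still a DAG? no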